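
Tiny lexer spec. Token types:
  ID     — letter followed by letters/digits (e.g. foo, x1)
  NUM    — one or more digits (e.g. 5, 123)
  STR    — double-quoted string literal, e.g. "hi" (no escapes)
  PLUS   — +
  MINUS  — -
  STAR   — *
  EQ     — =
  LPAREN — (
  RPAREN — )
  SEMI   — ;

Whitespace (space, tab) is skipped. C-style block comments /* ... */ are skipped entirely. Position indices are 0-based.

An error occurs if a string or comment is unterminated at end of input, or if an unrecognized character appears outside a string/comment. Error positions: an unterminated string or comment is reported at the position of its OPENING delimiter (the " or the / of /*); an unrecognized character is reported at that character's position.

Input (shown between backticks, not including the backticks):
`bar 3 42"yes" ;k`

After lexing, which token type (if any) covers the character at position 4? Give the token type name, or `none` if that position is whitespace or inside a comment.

Answer: NUM

Derivation:
pos=0: emit ID 'bar' (now at pos=3)
pos=4: emit NUM '3' (now at pos=5)
pos=6: emit NUM '42' (now at pos=8)
pos=8: enter STRING mode
pos=8: emit STR "yes" (now at pos=13)
pos=14: emit SEMI ';'
pos=15: emit ID 'k' (now at pos=16)
DONE. 6 tokens: [ID, NUM, NUM, STR, SEMI, ID]
Position 4: char is '3' -> NUM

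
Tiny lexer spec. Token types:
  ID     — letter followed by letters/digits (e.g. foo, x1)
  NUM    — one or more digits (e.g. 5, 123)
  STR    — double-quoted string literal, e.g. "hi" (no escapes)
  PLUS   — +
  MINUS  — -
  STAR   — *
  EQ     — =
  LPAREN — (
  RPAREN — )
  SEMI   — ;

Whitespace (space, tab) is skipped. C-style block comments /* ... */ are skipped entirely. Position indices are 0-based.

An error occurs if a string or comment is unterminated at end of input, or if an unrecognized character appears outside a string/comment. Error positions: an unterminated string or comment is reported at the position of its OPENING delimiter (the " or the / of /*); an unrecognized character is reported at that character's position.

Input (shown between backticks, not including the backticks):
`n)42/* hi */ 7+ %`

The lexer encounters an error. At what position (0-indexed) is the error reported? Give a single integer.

pos=0: emit ID 'n' (now at pos=1)
pos=1: emit RPAREN ')'
pos=2: emit NUM '42' (now at pos=4)
pos=4: enter COMMENT mode (saw '/*')
exit COMMENT mode (now at pos=12)
pos=13: emit NUM '7' (now at pos=14)
pos=14: emit PLUS '+'
pos=16: ERROR — unrecognized char '%'

Answer: 16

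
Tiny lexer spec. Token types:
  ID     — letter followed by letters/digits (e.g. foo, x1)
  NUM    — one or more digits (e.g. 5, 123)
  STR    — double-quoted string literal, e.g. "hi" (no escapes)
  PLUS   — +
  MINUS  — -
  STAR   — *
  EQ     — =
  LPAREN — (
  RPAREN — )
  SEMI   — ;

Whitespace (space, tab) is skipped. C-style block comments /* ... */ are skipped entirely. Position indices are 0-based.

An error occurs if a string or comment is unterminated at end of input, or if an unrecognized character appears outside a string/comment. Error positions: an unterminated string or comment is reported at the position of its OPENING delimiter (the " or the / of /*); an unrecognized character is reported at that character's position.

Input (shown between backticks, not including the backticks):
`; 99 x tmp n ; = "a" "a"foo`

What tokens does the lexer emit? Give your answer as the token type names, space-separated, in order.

pos=0: emit SEMI ';'
pos=2: emit NUM '99' (now at pos=4)
pos=5: emit ID 'x' (now at pos=6)
pos=7: emit ID 'tmp' (now at pos=10)
pos=11: emit ID 'n' (now at pos=12)
pos=13: emit SEMI ';'
pos=15: emit EQ '='
pos=17: enter STRING mode
pos=17: emit STR "a" (now at pos=20)
pos=21: enter STRING mode
pos=21: emit STR "a" (now at pos=24)
pos=24: emit ID 'foo' (now at pos=27)
DONE. 10 tokens: [SEMI, NUM, ID, ID, ID, SEMI, EQ, STR, STR, ID]

Answer: SEMI NUM ID ID ID SEMI EQ STR STR ID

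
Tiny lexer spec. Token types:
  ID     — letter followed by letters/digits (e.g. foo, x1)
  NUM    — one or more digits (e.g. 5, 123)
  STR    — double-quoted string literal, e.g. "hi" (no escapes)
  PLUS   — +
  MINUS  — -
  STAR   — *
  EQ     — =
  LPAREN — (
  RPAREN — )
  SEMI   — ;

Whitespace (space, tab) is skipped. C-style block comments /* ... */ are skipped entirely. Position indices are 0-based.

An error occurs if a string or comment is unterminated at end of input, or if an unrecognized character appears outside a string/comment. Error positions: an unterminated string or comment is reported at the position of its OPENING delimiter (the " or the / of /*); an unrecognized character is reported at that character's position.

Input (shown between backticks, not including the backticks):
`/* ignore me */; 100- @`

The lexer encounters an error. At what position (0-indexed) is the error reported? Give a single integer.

Answer: 22

Derivation:
pos=0: enter COMMENT mode (saw '/*')
exit COMMENT mode (now at pos=15)
pos=15: emit SEMI ';'
pos=17: emit NUM '100' (now at pos=20)
pos=20: emit MINUS '-'
pos=22: ERROR — unrecognized char '@'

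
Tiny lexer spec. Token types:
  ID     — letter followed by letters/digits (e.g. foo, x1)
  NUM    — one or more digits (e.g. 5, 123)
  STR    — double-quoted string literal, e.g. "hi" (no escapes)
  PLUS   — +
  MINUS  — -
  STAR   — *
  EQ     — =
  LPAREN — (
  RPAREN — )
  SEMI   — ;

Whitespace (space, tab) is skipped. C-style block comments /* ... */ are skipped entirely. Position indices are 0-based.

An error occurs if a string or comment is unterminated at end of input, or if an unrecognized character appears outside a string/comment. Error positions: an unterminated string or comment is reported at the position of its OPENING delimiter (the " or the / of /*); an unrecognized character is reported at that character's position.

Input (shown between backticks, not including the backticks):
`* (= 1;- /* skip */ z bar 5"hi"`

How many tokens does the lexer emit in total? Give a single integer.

pos=0: emit STAR '*'
pos=2: emit LPAREN '('
pos=3: emit EQ '='
pos=5: emit NUM '1' (now at pos=6)
pos=6: emit SEMI ';'
pos=7: emit MINUS '-'
pos=9: enter COMMENT mode (saw '/*')
exit COMMENT mode (now at pos=19)
pos=20: emit ID 'z' (now at pos=21)
pos=22: emit ID 'bar' (now at pos=25)
pos=26: emit NUM '5' (now at pos=27)
pos=27: enter STRING mode
pos=27: emit STR "hi" (now at pos=31)
DONE. 10 tokens: [STAR, LPAREN, EQ, NUM, SEMI, MINUS, ID, ID, NUM, STR]

Answer: 10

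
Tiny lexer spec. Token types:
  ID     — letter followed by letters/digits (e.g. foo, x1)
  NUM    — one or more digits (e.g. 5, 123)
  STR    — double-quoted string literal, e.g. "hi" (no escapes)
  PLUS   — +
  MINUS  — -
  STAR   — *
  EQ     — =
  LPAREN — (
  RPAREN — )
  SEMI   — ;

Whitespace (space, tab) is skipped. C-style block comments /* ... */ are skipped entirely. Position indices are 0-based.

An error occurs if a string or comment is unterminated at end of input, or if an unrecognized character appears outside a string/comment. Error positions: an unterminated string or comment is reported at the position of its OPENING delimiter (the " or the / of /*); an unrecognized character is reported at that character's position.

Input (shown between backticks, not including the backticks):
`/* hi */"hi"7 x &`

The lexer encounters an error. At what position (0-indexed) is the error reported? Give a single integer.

Answer: 16

Derivation:
pos=0: enter COMMENT mode (saw '/*')
exit COMMENT mode (now at pos=8)
pos=8: enter STRING mode
pos=8: emit STR "hi" (now at pos=12)
pos=12: emit NUM '7' (now at pos=13)
pos=14: emit ID 'x' (now at pos=15)
pos=16: ERROR — unrecognized char '&'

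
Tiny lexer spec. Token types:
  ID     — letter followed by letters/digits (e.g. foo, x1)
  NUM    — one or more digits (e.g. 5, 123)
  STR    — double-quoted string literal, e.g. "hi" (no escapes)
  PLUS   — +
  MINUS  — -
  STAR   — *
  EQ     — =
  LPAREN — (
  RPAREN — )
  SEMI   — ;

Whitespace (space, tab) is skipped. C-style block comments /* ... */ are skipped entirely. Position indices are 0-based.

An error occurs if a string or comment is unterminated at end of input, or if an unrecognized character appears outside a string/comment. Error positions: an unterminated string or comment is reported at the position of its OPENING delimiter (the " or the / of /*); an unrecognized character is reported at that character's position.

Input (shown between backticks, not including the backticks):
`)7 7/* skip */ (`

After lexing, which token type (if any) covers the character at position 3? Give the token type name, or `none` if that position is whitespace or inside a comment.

pos=0: emit RPAREN ')'
pos=1: emit NUM '7' (now at pos=2)
pos=3: emit NUM '7' (now at pos=4)
pos=4: enter COMMENT mode (saw '/*')
exit COMMENT mode (now at pos=14)
pos=15: emit LPAREN '('
DONE. 4 tokens: [RPAREN, NUM, NUM, LPAREN]
Position 3: char is '7' -> NUM

Answer: NUM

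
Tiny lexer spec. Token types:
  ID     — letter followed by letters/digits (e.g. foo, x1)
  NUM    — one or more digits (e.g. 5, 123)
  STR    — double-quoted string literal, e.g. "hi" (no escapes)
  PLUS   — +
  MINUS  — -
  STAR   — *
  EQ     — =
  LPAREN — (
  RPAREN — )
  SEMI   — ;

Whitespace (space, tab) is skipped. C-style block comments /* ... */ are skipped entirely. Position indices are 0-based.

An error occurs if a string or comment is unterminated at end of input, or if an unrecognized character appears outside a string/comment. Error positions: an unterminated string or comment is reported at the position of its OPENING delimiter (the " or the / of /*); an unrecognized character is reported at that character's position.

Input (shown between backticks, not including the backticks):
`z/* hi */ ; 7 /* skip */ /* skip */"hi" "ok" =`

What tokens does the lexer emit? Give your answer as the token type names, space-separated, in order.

pos=0: emit ID 'z' (now at pos=1)
pos=1: enter COMMENT mode (saw '/*')
exit COMMENT mode (now at pos=9)
pos=10: emit SEMI ';'
pos=12: emit NUM '7' (now at pos=13)
pos=14: enter COMMENT mode (saw '/*')
exit COMMENT mode (now at pos=24)
pos=25: enter COMMENT mode (saw '/*')
exit COMMENT mode (now at pos=35)
pos=35: enter STRING mode
pos=35: emit STR "hi" (now at pos=39)
pos=40: enter STRING mode
pos=40: emit STR "ok" (now at pos=44)
pos=45: emit EQ '='
DONE. 6 tokens: [ID, SEMI, NUM, STR, STR, EQ]

Answer: ID SEMI NUM STR STR EQ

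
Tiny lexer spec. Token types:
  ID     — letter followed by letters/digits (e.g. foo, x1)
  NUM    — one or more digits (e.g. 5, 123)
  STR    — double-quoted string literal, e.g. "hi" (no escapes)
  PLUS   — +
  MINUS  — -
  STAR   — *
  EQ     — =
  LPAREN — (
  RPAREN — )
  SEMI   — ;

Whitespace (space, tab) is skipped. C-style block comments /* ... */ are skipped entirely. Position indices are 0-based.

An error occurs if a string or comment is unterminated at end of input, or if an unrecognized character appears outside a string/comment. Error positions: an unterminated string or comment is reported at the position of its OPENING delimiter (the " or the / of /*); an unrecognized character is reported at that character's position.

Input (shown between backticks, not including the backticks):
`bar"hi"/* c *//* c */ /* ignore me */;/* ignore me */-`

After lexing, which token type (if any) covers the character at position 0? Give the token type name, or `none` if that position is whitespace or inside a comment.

Answer: ID

Derivation:
pos=0: emit ID 'bar' (now at pos=3)
pos=3: enter STRING mode
pos=3: emit STR "hi" (now at pos=7)
pos=7: enter COMMENT mode (saw '/*')
exit COMMENT mode (now at pos=14)
pos=14: enter COMMENT mode (saw '/*')
exit COMMENT mode (now at pos=21)
pos=22: enter COMMENT mode (saw '/*')
exit COMMENT mode (now at pos=37)
pos=37: emit SEMI ';'
pos=38: enter COMMENT mode (saw '/*')
exit COMMENT mode (now at pos=53)
pos=53: emit MINUS '-'
DONE. 4 tokens: [ID, STR, SEMI, MINUS]
Position 0: char is 'b' -> ID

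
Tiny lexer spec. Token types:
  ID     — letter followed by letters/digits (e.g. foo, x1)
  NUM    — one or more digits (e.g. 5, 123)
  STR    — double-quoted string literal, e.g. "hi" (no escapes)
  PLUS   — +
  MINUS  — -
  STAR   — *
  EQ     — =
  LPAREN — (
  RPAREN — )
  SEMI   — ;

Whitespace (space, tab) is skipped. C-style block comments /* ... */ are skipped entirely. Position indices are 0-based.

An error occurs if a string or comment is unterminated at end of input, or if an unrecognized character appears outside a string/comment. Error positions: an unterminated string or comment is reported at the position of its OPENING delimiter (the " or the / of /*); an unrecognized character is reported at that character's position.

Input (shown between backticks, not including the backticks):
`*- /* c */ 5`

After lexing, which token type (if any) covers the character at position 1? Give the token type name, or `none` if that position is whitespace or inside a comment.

pos=0: emit STAR '*'
pos=1: emit MINUS '-'
pos=3: enter COMMENT mode (saw '/*')
exit COMMENT mode (now at pos=10)
pos=11: emit NUM '5' (now at pos=12)
DONE. 3 tokens: [STAR, MINUS, NUM]
Position 1: char is '-' -> MINUS

Answer: MINUS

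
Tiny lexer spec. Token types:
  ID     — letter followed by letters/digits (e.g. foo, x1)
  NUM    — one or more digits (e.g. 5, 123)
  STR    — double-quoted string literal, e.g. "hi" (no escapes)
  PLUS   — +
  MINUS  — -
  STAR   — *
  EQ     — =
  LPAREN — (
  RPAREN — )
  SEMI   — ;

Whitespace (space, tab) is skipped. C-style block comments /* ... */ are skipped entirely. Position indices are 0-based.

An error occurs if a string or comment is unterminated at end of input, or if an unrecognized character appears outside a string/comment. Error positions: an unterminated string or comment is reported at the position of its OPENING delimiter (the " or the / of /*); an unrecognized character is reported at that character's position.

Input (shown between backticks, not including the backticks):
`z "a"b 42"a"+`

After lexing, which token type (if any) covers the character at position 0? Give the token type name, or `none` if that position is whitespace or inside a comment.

Answer: ID

Derivation:
pos=0: emit ID 'z' (now at pos=1)
pos=2: enter STRING mode
pos=2: emit STR "a" (now at pos=5)
pos=5: emit ID 'b' (now at pos=6)
pos=7: emit NUM '42' (now at pos=9)
pos=9: enter STRING mode
pos=9: emit STR "a" (now at pos=12)
pos=12: emit PLUS '+'
DONE. 6 tokens: [ID, STR, ID, NUM, STR, PLUS]
Position 0: char is 'z' -> ID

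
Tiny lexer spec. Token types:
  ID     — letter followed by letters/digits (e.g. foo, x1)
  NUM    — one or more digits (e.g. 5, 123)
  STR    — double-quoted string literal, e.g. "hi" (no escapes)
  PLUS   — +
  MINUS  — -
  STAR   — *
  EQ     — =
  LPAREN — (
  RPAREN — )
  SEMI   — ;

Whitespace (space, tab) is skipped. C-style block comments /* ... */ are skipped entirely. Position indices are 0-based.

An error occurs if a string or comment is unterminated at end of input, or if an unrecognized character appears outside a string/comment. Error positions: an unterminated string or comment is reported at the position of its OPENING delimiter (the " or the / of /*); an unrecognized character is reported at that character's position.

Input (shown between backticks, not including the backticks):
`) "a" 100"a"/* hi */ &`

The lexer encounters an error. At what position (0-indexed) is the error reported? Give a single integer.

Answer: 21

Derivation:
pos=0: emit RPAREN ')'
pos=2: enter STRING mode
pos=2: emit STR "a" (now at pos=5)
pos=6: emit NUM '100' (now at pos=9)
pos=9: enter STRING mode
pos=9: emit STR "a" (now at pos=12)
pos=12: enter COMMENT mode (saw '/*')
exit COMMENT mode (now at pos=20)
pos=21: ERROR — unrecognized char '&'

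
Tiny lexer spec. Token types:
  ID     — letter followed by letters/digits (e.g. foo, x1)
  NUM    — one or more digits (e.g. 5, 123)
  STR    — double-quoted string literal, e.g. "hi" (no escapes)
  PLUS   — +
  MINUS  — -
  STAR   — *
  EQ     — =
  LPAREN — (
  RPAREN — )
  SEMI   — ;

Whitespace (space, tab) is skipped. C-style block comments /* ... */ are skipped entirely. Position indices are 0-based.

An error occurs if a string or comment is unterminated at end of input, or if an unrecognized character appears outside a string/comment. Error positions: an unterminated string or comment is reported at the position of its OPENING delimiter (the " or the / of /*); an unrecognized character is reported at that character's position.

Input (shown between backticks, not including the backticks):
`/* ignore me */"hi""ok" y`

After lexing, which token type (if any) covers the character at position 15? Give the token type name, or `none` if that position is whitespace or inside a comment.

Answer: STR

Derivation:
pos=0: enter COMMENT mode (saw '/*')
exit COMMENT mode (now at pos=15)
pos=15: enter STRING mode
pos=15: emit STR "hi" (now at pos=19)
pos=19: enter STRING mode
pos=19: emit STR "ok" (now at pos=23)
pos=24: emit ID 'y' (now at pos=25)
DONE. 3 tokens: [STR, STR, ID]
Position 15: char is '"' -> STR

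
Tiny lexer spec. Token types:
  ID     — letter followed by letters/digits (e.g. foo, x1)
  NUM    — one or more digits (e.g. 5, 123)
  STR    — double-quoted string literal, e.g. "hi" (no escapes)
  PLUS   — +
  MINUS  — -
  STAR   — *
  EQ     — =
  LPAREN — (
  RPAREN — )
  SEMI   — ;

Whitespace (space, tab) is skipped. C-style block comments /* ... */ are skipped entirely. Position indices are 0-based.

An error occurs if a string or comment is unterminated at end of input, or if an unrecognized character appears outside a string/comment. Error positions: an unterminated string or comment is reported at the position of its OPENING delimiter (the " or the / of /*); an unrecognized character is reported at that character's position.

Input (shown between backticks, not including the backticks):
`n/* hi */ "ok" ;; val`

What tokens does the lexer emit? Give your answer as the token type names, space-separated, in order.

Answer: ID STR SEMI SEMI ID

Derivation:
pos=0: emit ID 'n' (now at pos=1)
pos=1: enter COMMENT mode (saw '/*')
exit COMMENT mode (now at pos=9)
pos=10: enter STRING mode
pos=10: emit STR "ok" (now at pos=14)
pos=15: emit SEMI ';'
pos=16: emit SEMI ';'
pos=18: emit ID 'val' (now at pos=21)
DONE. 5 tokens: [ID, STR, SEMI, SEMI, ID]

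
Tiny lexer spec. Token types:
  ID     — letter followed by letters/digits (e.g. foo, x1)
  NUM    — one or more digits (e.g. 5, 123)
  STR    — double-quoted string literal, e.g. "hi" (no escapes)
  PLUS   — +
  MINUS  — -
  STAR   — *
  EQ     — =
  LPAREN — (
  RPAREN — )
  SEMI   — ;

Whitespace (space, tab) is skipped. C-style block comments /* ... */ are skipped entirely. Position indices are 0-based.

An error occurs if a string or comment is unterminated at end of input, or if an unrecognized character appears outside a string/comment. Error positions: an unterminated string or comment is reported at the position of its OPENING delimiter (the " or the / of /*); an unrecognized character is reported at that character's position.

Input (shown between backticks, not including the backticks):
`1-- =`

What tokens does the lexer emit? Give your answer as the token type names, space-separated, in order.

pos=0: emit NUM '1' (now at pos=1)
pos=1: emit MINUS '-'
pos=2: emit MINUS '-'
pos=4: emit EQ '='
DONE. 4 tokens: [NUM, MINUS, MINUS, EQ]

Answer: NUM MINUS MINUS EQ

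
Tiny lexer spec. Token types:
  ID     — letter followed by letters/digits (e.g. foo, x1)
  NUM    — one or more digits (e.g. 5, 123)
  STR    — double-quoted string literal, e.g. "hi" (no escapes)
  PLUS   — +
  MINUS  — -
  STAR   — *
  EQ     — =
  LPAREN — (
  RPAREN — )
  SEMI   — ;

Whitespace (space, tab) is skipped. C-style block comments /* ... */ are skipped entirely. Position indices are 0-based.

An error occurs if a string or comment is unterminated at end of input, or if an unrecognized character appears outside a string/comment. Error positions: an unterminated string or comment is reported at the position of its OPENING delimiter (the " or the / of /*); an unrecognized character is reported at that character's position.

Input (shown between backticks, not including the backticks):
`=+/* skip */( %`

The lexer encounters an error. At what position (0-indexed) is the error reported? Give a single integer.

Answer: 14

Derivation:
pos=0: emit EQ '='
pos=1: emit PLUS '+'
pos=2: enter COMMENT mode (saw '/*')
exit COMMENT mode (now at pos=12)
pos=12: emit LPAREN '('
pos=14: ERROR — unrecognized char '%'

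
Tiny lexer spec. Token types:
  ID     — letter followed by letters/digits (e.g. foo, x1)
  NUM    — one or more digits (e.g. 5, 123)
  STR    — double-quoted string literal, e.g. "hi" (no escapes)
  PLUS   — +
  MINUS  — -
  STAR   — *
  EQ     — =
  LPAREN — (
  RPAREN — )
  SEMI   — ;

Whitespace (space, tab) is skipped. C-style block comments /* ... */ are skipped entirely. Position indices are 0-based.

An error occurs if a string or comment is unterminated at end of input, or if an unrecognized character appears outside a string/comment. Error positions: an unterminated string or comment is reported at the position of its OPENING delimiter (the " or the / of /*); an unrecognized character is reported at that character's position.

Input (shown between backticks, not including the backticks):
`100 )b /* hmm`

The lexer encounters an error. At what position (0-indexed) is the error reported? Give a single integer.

Answer: 7

Derivation:
pos=0: emit NUM '100' (now at pos=3)
pos=4: emit RPAREN ')'
pos=5: emit ID 'b' (now at pos=6)
pos=7: enter COMMENT mode (saw '/*')
pos=7: ERROR — unterminated comment (reached EOF)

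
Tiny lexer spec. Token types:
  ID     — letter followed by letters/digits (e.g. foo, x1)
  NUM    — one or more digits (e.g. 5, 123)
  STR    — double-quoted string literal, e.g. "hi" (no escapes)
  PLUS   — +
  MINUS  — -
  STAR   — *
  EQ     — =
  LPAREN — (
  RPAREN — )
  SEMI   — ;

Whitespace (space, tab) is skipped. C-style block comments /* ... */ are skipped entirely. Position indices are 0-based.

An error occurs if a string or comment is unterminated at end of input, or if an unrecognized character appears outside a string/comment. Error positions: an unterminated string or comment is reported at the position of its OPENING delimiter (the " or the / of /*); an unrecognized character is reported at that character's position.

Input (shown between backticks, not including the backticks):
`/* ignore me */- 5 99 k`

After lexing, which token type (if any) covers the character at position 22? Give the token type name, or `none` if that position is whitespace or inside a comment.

pos=0: enter COMMENT mode (saw '/*')
exit COMMENT mode (now at pos=15)
pos=15: emit MINUS '-'
pos=17: emit NUM '5' (now at pos=18)
pos=19: emit NUM '99' (now at pos=21)
pos=22: emit ID 'k' (now at pos=23)
DONE. 4 tokens: [MINUS, NUM, NUM, ID]
Position 22: char is 'k' -> ID

Answer: ID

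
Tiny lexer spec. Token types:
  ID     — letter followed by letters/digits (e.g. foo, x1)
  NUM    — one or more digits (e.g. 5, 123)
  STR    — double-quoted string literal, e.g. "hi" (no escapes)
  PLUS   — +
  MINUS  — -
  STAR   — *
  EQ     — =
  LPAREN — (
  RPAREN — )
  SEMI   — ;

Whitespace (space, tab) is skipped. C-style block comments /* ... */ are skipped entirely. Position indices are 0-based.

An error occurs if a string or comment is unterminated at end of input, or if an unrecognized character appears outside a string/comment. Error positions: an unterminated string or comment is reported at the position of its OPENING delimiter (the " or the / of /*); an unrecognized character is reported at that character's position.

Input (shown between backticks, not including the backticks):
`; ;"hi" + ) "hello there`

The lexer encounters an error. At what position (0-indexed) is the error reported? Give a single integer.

Answer: 12

Derivation:
pos=0: emit SEMI ';'
pos=2: emit SEMI ';'
pos=3: enter STRING mode
pos=3: emit STR "hi" (now at pos=7)
pos=8: emit PLUS '+'
pos=10: emit RPAREN ')'
pos=12: enter STRING mode
pos=12: ERROR — unterminated string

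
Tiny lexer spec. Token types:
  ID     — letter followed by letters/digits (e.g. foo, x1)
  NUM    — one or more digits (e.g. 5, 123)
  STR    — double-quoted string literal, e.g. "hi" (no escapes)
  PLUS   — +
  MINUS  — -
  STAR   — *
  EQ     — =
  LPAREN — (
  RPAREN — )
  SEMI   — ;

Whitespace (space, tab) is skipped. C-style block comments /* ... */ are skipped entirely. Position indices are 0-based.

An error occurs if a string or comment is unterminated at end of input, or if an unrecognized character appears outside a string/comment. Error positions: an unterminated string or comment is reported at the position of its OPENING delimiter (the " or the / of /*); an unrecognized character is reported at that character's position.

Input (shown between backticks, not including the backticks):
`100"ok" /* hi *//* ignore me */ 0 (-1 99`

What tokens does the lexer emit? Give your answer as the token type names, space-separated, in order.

Answer: NUM STR NUM LPAREN MINUS NUM NUM

Derivation:
pos=0: emit NUM '100' (now at pos=3)
pos=3: enter STRING mode
pos=3: emit STR "ok" (now at pos=7)
pos=8: enter COMMENT mode (saw '/*')
exit COMMENT mode (now at pos=16)
pos=16: enter COMMENT mode (saw '/*')
exit COMMENT mode (now at pos=31)
pos=32: emit NUM '0' (now at pos=33)
pos=34: emit LPAREN '('
pos=35: emit MINUS '-'
pos=36: emit NUM '1' (now at pos=37)
pos=38: emit NUM '99' (now at pos=40)
DONE. 7 tokens: [NUM, STR, NUM, LPAREN, MINUS, NUM, NUM]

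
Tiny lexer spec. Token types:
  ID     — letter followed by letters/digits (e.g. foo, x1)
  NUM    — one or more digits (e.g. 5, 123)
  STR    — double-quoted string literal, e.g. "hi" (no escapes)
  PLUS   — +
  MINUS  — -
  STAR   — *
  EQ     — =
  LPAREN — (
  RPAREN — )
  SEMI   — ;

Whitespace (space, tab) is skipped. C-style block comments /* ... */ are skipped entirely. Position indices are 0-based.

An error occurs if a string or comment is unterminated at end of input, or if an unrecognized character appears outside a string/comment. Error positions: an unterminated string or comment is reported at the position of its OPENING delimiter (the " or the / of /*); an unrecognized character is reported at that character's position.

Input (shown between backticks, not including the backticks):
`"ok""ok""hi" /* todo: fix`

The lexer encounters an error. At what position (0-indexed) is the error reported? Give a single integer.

Answer: 13

Derivation:
pos=0: enter STRING mode
pos=0: emit STR "ok" (now at pos=4)
pos=4: enter STRING mode
pos=4: emit STR "ok" (now at pos=8)
pos=8: enter STRING mode
pos=8: emit STR "hi" (now at pos=12)
pos=13: enter COMMENT mode (saw '/*')
pos=13: ERROR — unterminated comment (reached EOF)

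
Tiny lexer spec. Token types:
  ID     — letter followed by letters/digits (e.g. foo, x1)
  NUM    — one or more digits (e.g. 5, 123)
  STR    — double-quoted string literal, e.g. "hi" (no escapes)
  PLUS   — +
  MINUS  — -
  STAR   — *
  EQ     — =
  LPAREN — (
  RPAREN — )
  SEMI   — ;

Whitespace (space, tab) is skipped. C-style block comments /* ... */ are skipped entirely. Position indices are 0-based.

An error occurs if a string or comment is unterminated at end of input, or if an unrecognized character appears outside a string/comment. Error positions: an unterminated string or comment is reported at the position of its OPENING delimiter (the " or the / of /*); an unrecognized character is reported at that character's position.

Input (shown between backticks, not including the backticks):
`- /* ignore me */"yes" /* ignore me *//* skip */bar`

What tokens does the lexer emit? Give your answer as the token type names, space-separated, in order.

pos=0: emit MINUS '-'
pos=2: enter COMMENT mode (saw '/*')
exit COMMENT mode (now at pos=17)
pos=17: enter STRING mode
pos=17: emit STR "yes" (now at pos=22)
pos=23: enter COMMENT mode (saw '/*')
exit COMMENT mode (now at pos=38)
pos=38: enter COMMENT mode (saw '/*')
exit COMMENT mode (now at pos=48)
pos=48: emit ID 'bar' (now at pos=51)
DONE. 3 tokens: [MINUS, STR, ID]

Answer: MINUS STR ID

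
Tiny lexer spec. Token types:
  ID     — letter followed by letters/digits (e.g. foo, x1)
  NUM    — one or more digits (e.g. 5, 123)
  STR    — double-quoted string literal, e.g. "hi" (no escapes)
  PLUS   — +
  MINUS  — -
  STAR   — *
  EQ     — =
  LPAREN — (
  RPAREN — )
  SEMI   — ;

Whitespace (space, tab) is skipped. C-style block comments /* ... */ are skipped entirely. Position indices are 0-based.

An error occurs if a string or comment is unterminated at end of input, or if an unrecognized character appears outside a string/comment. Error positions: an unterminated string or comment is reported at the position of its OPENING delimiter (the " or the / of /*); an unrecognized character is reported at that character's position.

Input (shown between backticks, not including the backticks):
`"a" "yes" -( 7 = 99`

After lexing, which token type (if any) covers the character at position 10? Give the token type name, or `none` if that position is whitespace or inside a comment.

Answer: MINUS

Derivation:
pos=0: enter STRING mode
pos=0: emit STR "a" (now at pos=3)
pos=4: enter STRING mode
pos=4: emit STR "yes" (now at pos=9)
pos=10: emit MINUS '-'
pos=11: emit LPAREN '('
pos=13: emit NUM '7' (now at pos=14)
pos=15: emit EQ '='
pos=17: emit NUM '99' (now at pos=19)
DONE. 7 tokens: [STR, STR, MINUS, LPAREN, NUM, EQ, NUM]
Position 10: char is '-' -> MINUS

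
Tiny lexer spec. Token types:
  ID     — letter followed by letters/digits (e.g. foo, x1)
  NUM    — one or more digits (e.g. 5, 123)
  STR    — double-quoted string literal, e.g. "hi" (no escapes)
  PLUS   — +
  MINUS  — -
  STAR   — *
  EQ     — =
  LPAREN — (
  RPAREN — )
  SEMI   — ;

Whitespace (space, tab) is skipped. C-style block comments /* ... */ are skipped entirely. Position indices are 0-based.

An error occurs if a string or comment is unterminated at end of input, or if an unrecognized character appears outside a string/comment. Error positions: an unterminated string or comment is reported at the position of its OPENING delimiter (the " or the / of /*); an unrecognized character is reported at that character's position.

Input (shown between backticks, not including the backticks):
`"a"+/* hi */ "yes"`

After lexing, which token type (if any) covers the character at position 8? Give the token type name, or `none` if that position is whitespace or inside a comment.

Answer: none

Derivation:
pos=0: enter STRING mode
pos=0: emit STR "a" (now at pos=3)
pos=3: emit PLUS '+'
pos=4: enter COMMENT mode (saw '/*')
exit COMMENT mode (now at pos=12)
pos=13: enter STRING mode
pos=13: emit STR "yes" (now at pos=18)
DONE. 3 tokens: [STR, PLUS, STR]
Position 8: char is 'i' -> none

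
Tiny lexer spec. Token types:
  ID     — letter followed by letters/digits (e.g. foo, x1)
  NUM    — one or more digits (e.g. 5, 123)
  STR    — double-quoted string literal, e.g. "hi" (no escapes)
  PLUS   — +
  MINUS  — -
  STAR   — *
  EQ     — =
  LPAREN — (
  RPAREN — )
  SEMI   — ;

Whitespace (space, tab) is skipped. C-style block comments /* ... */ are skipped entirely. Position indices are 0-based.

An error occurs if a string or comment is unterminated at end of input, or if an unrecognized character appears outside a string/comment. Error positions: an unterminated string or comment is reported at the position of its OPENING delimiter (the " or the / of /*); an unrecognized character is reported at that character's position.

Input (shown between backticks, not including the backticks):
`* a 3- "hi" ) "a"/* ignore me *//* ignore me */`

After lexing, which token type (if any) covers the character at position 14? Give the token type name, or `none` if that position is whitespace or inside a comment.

pos=0: emit STAR '*'
pos=2: emit ID 'a' (now at pos=3)
pos=4: emit NUM '3' (now at pos=5)
pos=5: emit MINUS '-'
pos=7: enter STRING mode
pos=7: emit STR "hi" (now at pos=11)
pos=12: emit RPAREN ')'
pos=14: enter STRING mode
pos=14: emit STR "a" (now at pos=17)
pos=17: enter COMMENT mode (saw '/*')
exit COMMENT mode (now at pos=32)
pos=32: enter COMMENT mode (saw '/*')
exit COMMENT mode (now at pos=47)
DONE. 7 tokens: [STAR, ID, NUM, MINUS, STR, RPAREN, STR]
Position 14: char is '"' -> STR

Answer: STR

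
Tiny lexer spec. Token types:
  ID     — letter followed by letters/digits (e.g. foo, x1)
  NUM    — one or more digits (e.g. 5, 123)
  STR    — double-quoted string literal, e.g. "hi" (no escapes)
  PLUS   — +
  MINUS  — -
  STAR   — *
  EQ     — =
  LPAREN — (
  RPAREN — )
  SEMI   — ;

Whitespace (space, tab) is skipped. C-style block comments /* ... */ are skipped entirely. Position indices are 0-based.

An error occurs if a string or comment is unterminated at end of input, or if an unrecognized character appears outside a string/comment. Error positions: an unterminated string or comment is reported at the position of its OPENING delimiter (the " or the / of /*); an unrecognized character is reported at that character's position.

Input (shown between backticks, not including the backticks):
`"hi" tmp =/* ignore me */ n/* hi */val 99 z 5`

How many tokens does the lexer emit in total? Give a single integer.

Answer: 8

Derivation:
pos=0: enter STRING mode
pos=0: emit STR "hi" (now at pos=4)
pos=5: emit ID 'tmp' (now at pos=8)
pos=9: emit EQ '='
pos=10: enter COMMENT mode (saw '/*')
exit COMMENT mode (now at pos=25)
pos=26: emit ID 'n' (now at pos=27)
pos=27: enter COMMENT mode (saw '/*')
exit COMMENT mode (now at pos=35)
pos=35: emit ID 'val' (now at pos=38)
pos=39: emit NUM '99' (now at pos=41)
pos=42: emit ID 'z' (now at pos=43)
pos=44: emit NUM '5' (now at pos=45)
DONE. 8 tokens: [STR, ID, EQ, ID, ID, NUM, ID, NUM]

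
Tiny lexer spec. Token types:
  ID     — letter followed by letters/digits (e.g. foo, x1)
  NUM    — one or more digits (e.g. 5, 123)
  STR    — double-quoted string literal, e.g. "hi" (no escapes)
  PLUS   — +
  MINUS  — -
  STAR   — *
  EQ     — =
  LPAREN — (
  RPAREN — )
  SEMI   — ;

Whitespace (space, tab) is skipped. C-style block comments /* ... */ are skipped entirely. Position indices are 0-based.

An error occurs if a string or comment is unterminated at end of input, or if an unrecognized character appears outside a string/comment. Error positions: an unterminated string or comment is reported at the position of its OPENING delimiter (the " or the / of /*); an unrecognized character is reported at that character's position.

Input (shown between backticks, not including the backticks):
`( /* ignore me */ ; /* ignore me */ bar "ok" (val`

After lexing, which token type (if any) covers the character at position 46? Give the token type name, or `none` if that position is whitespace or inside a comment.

pos=0: emit LPAREN '('
pos=2: enter COMMENT mode (saw '/*')
exit COMMENT mode (now at pos=17)
pos=18: emit SEMI ';'
pos=20: enter COMMENT mode (saw '/*')
exit COMMENT mode (now at pos=35)
pos=36: emit ID 'bar' (now at pos=39)
pos=40: enter STRING mode
pos=40: emit STR "ok" (now at pos=44)
pos=45: emit LPAREN '('
pos=46: emit ID 'val' (now at pos=49)
DONE. 6 tokens: [LPAREN, SEMI, ID, STR, LPAREN, ID]
Position 46: char is 'v' -> ID

Answer: ID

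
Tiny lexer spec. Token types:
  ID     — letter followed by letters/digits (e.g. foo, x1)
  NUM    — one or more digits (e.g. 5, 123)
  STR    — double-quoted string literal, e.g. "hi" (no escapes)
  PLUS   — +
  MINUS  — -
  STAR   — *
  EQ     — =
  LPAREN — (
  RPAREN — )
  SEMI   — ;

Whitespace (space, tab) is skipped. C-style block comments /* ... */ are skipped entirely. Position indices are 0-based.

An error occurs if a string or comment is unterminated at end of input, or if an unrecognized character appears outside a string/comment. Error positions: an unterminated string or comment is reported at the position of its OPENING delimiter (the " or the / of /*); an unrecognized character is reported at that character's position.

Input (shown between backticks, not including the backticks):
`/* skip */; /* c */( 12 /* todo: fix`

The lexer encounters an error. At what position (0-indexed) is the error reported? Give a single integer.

pos=0: enter COMMENT mode (saw '/*')
exit COMMENT mode (now at pos=10)
pos=10: emit SEMI ';'
pos=12: enter COMMENT mode (saw '/*')
exit COMMENT mode (now at pos=19)
pos=19: emit LPAREN '('
pos=21: emit NUM '12' (now at pos=23)
pos=24: enter COMMENT mode (saw '/*')
pos=24: ERROR — unterminated comment (reached EOF)

Answer: 24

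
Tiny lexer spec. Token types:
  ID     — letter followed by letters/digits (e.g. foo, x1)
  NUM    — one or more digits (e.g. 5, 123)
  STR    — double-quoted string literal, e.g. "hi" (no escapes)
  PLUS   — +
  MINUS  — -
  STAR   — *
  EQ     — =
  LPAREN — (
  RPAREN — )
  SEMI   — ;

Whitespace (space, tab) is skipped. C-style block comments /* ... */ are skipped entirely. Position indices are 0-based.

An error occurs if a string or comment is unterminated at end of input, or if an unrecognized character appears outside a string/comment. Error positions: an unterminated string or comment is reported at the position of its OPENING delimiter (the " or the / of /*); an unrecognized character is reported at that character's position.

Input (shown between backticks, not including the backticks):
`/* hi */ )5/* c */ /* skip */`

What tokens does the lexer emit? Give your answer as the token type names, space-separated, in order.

Answer: RPAREN NUM

Derivation:
pos=0: enter COMMENT mode (saw '/*')
exit COMMENT mode (now at pos=8)
pos=9: emit RPAREN ')'
pos=10: emit NUM '5' (now at pos=11)
pos=11: enter COMMENT mode (saw '/*')
exit COMMENT mode (now at pos=18)
pos=19: enter COMMENT mode (saw '/*')
exit COMMENT mode (now at pos=29)
DONE. 2 tokens: [RPAREN, NUM]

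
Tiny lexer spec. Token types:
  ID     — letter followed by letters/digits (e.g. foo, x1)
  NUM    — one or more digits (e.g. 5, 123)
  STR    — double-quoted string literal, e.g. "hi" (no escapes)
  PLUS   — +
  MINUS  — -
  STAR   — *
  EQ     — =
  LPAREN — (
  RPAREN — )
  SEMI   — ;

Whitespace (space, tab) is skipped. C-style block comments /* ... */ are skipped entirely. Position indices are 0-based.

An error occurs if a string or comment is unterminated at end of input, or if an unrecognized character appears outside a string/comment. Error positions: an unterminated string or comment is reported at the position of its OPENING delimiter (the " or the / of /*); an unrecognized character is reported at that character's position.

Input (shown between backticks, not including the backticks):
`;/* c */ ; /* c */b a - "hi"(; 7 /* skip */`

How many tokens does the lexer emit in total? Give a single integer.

pos=0: emit SEMI ';'
pos=1: enter COMMENT mode (saw '/*')
exit COMMENT mode (now at pos=8)
pos=9: emit SEMI ';'
pos=11: enter COMMENT mode (saw '/*')
exit COMMENT mode (now at pos=18)
pos=18: emit ID 'b' (now at pos=19)
pos=20: emit ID 'a' (now at pos=21)
pos=22: emit MINUS '-'
pos=24: enter STRING mode
pos=24: emit STR "hi" (now at pos=28)
pos=28: emit LPAREN '('
pos=29: emit SEMI ';'
pos=31: emit NUM '7' (now at pos=32)
pos=33: enter COMMENT mode (saw '/*')
exit COMMENT mode (now at pos=43)
DONE. 9 tokens: [SEMI, SEMI, ID, ID, MINUS, STR, LPAREN, SEMI, NUM]

Answer: 9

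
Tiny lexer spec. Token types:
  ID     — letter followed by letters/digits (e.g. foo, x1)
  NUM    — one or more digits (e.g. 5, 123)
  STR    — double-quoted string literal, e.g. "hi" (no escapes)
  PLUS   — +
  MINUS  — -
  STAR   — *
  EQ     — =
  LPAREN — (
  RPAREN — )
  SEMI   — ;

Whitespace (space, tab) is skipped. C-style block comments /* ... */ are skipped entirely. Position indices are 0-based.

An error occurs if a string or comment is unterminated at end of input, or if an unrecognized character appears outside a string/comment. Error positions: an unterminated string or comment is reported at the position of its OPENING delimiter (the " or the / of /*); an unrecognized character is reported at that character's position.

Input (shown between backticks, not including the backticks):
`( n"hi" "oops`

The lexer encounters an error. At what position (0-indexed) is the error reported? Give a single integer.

Answer: 8

Derivation:
pos=0: emit LPAREN '('
pos=2: emit ID 'n' (now at pos=3)
pos=3: enter STRING mode
pos=3: emit STR "hi" (now at pos=7)
pos=8: enter STRING mode
pos=8: ERROR — unterminated string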